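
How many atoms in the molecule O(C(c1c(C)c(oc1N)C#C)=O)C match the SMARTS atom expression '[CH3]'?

The query [CH3] means: aliphatic carbon with exactly three hydrogens.
Check the 13 heavy atoms by environment: 1× o (aromatic, H0) → no; 4× c (aromatic, H0) → no; 2× C (H3) → match; 1× N (H2) → no; 2× C (H0) → no; 2× O (H0) → no; 1× C (H1) → no.
That gives 2 matching atoms.

2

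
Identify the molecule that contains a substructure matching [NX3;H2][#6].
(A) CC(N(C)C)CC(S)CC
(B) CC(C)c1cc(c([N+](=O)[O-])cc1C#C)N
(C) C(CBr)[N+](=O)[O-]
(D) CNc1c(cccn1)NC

B

[NX3;H2][#6] describes a trivalent nitrogen with two H attached to carbon (a primary amine).
(A) has a dimethylamino group (-N(CH3)2) but the nitrogen has H0, not H2.
(B) contains a primary amino group (-NH2), which satisfies every atom and bond constraint.
(C) has a nitro group (-[N+](=O)[O-]) but the nitrogen is [N+] with no H, not NX3H2.
(D) has an N-methylamino group (-NHCH3) but the nitrogen bears two carbons and only one H (H1), not H2.
So the answer is (B).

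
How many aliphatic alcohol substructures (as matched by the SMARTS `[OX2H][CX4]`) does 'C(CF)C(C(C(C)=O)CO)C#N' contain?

[OX2H][CX4] is the SMARTS for an aliphatic alcohol: a hydroxyl oxygen bound to an sp3 (X4) carbon.
Exactly one fragment in the molecule meets all constraints, giving 1 match.

1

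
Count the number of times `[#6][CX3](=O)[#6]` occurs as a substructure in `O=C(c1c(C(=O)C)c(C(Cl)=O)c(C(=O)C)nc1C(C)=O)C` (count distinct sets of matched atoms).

4

[#6][CX3](=O)[#6] is the SMARTS for a ketone: a carbonyl carbon (no H) flanked by two carbons.
The molecule carries 4 separate instances of an acetyl/ketone group (-C(=O)CH3) meeting every constraint; each maps to a distinct set of atoms, giving 4 matches.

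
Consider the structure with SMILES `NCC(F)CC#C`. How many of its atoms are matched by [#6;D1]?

1

The query [#6;D1] means: carbon bonded to exactly one heavy atom.
Check the 7 heavy atoms by environment: 3× C (D2) → no; 1× C (D3) → no; 1× C (D1) → match; 1× F (D1) → no; 1× N (D1) → no.
That gives 1 matching atom.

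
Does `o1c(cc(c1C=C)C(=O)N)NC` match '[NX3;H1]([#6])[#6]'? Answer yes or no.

The pattern [NX3;H1]([#6])[#6] describes a trivalent nitrogen with one H, bonded to two carbons — a secondary amine.
The molecule carries an N-methylamino group (-NHCH3), whose atoms satisfy every constraint of the query, so the pattern matches.

Yes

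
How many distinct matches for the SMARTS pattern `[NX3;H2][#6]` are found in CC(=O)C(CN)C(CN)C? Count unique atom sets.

2

[NX3;H2][#6] is the SMARTS for a primary amine: a trivalent nitrogen with two H attached to carbon.
The molecule carries 2 separate instances of a primary amino group (-NH2) meeting every constraint; each maps to a distinct set of atoms, giving 2 matches.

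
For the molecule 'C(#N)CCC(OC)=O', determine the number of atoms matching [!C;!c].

3

The query [!C;!c] means: neither aliphatic nor aromatic carbon — same as [!#6].
Check the 8 heavy atoms by environment: 5× C → no; 1× N → match; 2× O → match.
Summing the matching environments: 1 + 2 = 3 matching atoms.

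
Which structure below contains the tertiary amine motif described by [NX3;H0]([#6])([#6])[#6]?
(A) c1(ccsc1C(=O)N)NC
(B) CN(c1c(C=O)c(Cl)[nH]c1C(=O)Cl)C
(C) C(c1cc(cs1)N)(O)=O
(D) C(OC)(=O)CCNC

B

[NX3;H0]([#6])([#6])[#6] describes a trivalent nitrogen with no H, bonded to three carbons (a tertiary amine).
(A) has a primary amide (-C(=O)NH2) but the amide nitrogen has H2 and only one carbon neighbour.
(B) contains a dimethylamino group (-N(CH3)2), which satisfies every atom and bond constraint.
(C) has a primary amino group (-NH2) but the nitrogen has H2, not H0 with three carbons.
(D) has an N-methylamino group (-NHCH3) but the nitrogen still has one H (H1), not H0.
So the answer is (B).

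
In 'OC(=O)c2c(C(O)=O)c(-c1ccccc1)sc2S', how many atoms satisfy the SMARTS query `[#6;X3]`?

The query [#6;X3] means: any carbon (aromatic or not) with three total connections.
Check the 18 heavy atoms by environment: 1× s (aromatic, X2) → no; 10× c (aromatic, X3) → match; 2× C (X3) → match; 2× O (X1) → no; 2× O (X2) → no; 1× S (X2) → no.
Summing the matching environments: 10 + 2 = 12 matching atoms.

12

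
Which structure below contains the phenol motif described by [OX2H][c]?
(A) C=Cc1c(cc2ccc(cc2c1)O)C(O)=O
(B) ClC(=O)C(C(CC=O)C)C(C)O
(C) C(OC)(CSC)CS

A

[OX2H][c] describes a hydroxyl oxygen attached to an aromatic carbon (a phenol).
(A) contains a hydroxyl group (-OH), which satisfies every atom and bond constraint.
(B) has a hydroxyl group (-OH) but the -OH is on an aliphatic carbon, not an aromatic c.
(C) has a methoxy ether (-OCH3) but the oxygen has H0, not H1.
So the answer is (A).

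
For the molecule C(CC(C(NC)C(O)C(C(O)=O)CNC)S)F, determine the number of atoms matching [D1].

7

Check the 17 heavy atoms by environment: 3× C (D2) → no; 5× C (D3) → no; 2× N (D2) → no; 2× C (D1) → match; 1× S (D1) → match; 3× O (D1) → match; 1× F (D1) → match.
Summing the matching environments: 2 + 1 + 3 + 1 = 7 matching atoms.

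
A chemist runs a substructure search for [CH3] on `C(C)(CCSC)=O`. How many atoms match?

The query [CH3] means: aliphatic carbon with exactly three hydrogens.
Check the 7 heavy atoms by environment: 2× C (H2) → no; 1× C (H0) → no; 1× O (H0) → no; 2× C (H3) → match; 1× S (H0) → no.
That gives 2 matching atoms.

2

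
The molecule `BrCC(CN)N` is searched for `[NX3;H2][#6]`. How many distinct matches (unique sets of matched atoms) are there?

2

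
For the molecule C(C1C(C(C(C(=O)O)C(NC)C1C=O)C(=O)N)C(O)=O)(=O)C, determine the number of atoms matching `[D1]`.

10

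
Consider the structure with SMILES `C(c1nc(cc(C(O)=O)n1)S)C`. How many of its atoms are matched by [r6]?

6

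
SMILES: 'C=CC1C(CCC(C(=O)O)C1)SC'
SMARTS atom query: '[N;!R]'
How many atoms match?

The query [N;!R] means: aliphatic nitrogen not in a ring.
Check the 13 heavy atoms by environment: 6× C (in 6-ring) → no; 1× S (acyclic) → no; 4× C (acyclic) → no; 2× O (acyclic) → no.
No environment satisfies the query, so 0 matching atoms.

0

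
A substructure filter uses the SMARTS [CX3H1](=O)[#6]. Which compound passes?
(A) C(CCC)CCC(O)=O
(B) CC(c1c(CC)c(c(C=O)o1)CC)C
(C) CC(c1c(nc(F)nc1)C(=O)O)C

[CX3H1](=O)[#6] describes an sp2 carbon with one H, double-bonded to O and single-bonded to carbon (an aldehyde).
(A) has a carboxylic acid group (-C(=O)OH) but the carbonyl carbon has H0 and is bonded to O, not H1.
(B) contains an aldehyde (-CHO), which satisfies every atom and bond constraint.
(C) has a carboxylic acid group (-C(=O)OH) but the carbonyl carbon has H0 and is bonded to O, not H1.
So the answer is (B).

B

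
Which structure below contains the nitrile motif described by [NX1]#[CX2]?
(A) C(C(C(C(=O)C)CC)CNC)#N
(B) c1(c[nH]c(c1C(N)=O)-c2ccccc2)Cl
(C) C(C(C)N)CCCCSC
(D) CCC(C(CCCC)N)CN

A

[NX1]#[CX2] describes a nitrogen triple-bonded to a two-connected carbon (a nitrile).
(A) contains a nitrile (-C#N), which satisfies every atom and bond constraint.
(B) has a primary amide (-C(=O)NH2) but the nitrogen is NX3, not NX1.
(C) has a primary amino group (-NH2) but the nitrogen is NX3 (three connections), not NX1 triple-bonded.
(D) has a primary amino group (-NH2) but the nitrogen is NX3 (three connections), not NX1 triple-bonded.
So the answer is (A).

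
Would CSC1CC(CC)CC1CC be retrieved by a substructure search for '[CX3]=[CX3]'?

No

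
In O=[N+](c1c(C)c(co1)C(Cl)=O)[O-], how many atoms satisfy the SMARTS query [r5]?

The query [r5] means: r5 matches atoms in a five-membered ring.
Check the 12 heavy atoms by environment: 1× o (aromatic, in 5-ring) → match; 4× c (aromatic, in 5-ring) → match; 2× C (acyclic) → no; 1× N (charge +1, acyclic) → no; 1× O (charge -1, acyclic) → no; 2× O (acyclic) → no; 1× Cl (acyclic) → no.
Summing the matching environments: 1 + 4 = 5 matching atoms.

5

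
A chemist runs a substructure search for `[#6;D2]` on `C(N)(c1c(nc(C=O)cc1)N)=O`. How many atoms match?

3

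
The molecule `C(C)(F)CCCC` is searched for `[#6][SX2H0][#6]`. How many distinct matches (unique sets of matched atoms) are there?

[#6][SX2H0][#6] is the SMARTS for a thioether: an aliphatic sulfur bridging two carbons with no H on the sulfur.
No fragment in the molecule satisfies every constraint, giving 0 matches.

0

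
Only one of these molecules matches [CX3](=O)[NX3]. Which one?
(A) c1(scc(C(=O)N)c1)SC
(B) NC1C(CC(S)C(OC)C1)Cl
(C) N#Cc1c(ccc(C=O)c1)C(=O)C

[CX3](=O)[NX3] describes a carbonyl carbon bonded to a trivalent nitrogen (an amide).
(A) contains a primary amide (-C(=O)NH2), which satisfies every atom and bond constraint.
(B) has a primary amino group (-NH2) but the -NH2 is not attached to a carbonyl carbon.
(C) has a nitrile (-C#N) but the nitrile N is NX1 (triple-bonded), not NX3.
So the answer is (A).

A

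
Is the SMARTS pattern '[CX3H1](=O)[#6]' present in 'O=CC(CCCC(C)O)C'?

Yes

The pattern [CX3H1](=O)[#6] describes an sp2 carbon with one H, double-bonded to O and single-bonded to carbon — an aldehyde.
The molecule carries an aldehyde (-CHO), whose atoms satisfy every constraint of the query, so the pattern matches.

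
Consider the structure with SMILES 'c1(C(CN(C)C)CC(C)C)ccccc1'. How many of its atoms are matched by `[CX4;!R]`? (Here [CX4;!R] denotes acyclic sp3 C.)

8

The query [CX4;!R] means: aliphatic carbon with four total connections, not in a ring.
Check the 15 heavy atoms by environment: 8× C (X4, acyclic) → match; 1× N (X3, acyclic) → no; 6× c (aromatic, X3, in 6-ring) → no.
That gives 8 matching atoms.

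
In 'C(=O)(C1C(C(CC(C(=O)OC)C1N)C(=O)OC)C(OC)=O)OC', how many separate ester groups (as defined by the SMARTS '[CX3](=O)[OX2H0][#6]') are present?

4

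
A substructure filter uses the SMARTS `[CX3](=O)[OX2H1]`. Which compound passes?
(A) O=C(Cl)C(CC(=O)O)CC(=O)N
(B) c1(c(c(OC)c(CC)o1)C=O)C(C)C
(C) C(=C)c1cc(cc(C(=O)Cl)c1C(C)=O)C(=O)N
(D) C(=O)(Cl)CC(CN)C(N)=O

[CX3](=O)[OX2H1] describes an sp2 carbon double-bonded to O and single-bonded to an -OH oxygen (a carboxylic acid).
(A) contains a carboxylic acid group (-C(=O)OH), which satisfies every atom and bond constraint.
(B) has an aldehyde (-CHO) but there is no singly-bonded oxygen on the carbonyl carbon.
(C) has an acyl chloride (-C(=O)Cl) but the carbonyl is bonded to Cl, not to an -OH oxygen.
(D) has an acyl chloride (-C(=O)Cl) but the carbonyl is bonded to Cl, not to an -OH oxygen.
So the answer is (A).

A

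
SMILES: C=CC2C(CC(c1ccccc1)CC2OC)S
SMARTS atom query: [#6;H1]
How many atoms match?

The query [#6;H1] means: any carbon bearing exactly one hydrogen.
Check the 17 heavy atoms by environment: 3× C (H2) → no; 5× C (H1) → match; 1× S (H1) → no; 1× O (H0) → no; 1× C (H3) → no; 1× c (aromatic, H0) → no; 5× c (aromatic, H1) → match.
Summing the matching environments: 5 + 5 = 10 matching atoms.

10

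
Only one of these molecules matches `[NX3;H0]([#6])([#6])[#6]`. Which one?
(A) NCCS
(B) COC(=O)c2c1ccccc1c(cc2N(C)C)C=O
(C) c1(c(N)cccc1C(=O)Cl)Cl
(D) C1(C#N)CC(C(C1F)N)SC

[NX3;H0]([#6])([#6])[#6] describes a trivalent nitrogen with no H, bonded to three carbons (a tertiary amine).
(A) has a primary amino group (-NH2) but the nitrogen has H2, not H0 with three carbons.
(B) contains a dimethylamino group (-N(CH3)2), which satisfies every atom and bond constraint.
(C) has a primary amino group (-NH2) but the nitrogen has H2, not H0 with three carbons.
(D) has a primary amino group (-NH2) but the nitrogen has H2, not H0 with three carbons.
So the answer is (B).

B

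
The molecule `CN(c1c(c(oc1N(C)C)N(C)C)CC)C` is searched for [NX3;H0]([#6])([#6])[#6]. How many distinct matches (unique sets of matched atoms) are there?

3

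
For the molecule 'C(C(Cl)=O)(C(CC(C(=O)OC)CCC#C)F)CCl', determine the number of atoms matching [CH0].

The query [CH0] means: aliphatic carbon with no attached hydrogen.
Check the 18 heavy atoms by environment: 4× C (H2) → no; 4× C (H1) → no; 1× F (H0) → no; 3× C (H0) → match; 3× O (H0) → no; 2× Cl (H0) → no; 1× C (H3) → no.
That gives 3 matching atoms.

3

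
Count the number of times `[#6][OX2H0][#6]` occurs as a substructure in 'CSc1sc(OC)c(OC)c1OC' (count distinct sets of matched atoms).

[#6][OX2H0][#6] is the SMARTS for an ether: an aliphatic oxygen bridging two carbons with no H on the oxygen.
The molecule carries 3 separate instances of a methoxy ether (-OCH3) meeting every constraint; each maps to a distinct set of atoms, giving 3 matches.

3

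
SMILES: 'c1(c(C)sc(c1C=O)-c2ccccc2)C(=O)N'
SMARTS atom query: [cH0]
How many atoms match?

5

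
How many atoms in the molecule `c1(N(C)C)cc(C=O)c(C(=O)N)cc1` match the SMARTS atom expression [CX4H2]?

0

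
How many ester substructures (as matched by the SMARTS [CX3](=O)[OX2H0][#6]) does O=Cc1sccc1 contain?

0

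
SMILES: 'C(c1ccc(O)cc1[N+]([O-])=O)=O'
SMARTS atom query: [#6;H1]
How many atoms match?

4

The query [#6;H1] means: any carbon bearing exactly one hydrogen.
Check the 12 heavy atoms by environment: 3× c (aromatic, H1) → match; 3× c (aromatic, H0) → no; 1× C (H1) → match; 2× O (H0) → no; 1× O (H1) → no; 1× N (charge +1, H0) → no; 1× O (charge -1, H0) → no.
Summing the matching environments: 3 + 1 = 4 matching atoms.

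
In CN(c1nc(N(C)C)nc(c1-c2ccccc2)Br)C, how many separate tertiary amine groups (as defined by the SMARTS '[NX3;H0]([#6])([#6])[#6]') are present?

2

[NX3;H0]([#6])([#6])[#6] is the SMARTS for a tertiary amine: a trivalent nitrogen with no H, bonded to three carbons.
The molecule carries 2 separate instances of a dimethylamino group (-N(CH3)2) meeting every constraint; each maps to a distinct set of atoms, giving 2 matches.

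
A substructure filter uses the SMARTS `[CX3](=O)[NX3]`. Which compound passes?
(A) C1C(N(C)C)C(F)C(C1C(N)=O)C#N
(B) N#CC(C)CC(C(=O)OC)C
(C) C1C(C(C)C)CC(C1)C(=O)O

A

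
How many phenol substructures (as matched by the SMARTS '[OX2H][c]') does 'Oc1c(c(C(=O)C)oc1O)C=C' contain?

2

[OX2H][c] is the SMARTS for a phenol: a hydroxyl oxygen attached to an aromatic carbon.
The molecule carries 2 separate instances of a hydroxyl group (-OH) meeting every constraint; each maps to a distinct set of atoms, giving 2 matches.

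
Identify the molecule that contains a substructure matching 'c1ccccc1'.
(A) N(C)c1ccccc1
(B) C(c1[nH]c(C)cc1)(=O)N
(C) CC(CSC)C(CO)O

c1ccccc1 describes six aromatic carbons in a ring (a benzene ring).
(A) contains the required atom environment, so the pattern matches.
(B) has a methyl group (-CH3) but no six-membered all-carbon aromatic ring is present.
(C) has a methyl group (-CH3) but no six-membered all-carbon aromatic ring is present.
So the answer is (A).

A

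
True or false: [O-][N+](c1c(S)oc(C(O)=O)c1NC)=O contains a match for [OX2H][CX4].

The pattern [OX2H][CX4] describes a hydroxyl oxygen bound to an sp3 (X4) carbon — an aliphatic alcohol.
The closest candidate here is a carboxylic acid group (-C(=O)OH), but the -OH is on a CX3 carbonyl carbon, not a CX4 carbon. No other fragment satisfies the full query, so there is no match.

False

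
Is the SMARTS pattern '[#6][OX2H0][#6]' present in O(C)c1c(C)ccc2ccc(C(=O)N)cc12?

The pattern [#6][OX2H0][#6] describes an aliphatic oxygen bridging two carbons with no H on the oxygen — an ether.
The molecule carries a methoxy ether (-OCH3), whose atoms satisfy every constraint of the query, so the pattern matches.

Yes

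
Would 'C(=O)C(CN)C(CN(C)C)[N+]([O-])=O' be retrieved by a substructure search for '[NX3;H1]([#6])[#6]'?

No

The pattern [NX3;H1]([#6])[#6] describes a trivalent nitrogen with one H, bonded to two carbons — a secondary amine.
The closest candidate here is a primary amino group (-NH2), but the nitrogen has H2 and only one carbon neighbour. No other fragment satisfies the full query, so there is no match.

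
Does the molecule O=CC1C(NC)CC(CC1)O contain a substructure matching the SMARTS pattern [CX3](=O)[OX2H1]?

No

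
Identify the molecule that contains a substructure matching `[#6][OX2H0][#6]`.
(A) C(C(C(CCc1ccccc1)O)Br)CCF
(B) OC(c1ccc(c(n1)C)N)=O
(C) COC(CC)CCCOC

[#6][OX2H0][#6] describes an aliphatic oxygen bridging two carbons with no H on the oxygen (an ether).
(A) has a hydroxyl group (-OH) but the oxygen has H1, not H0 bridging two carbons.
(B) has a carboxylic acid group (-C(=O)OH) but the -OH oxygen has H1; the =O is OX1, not OX2.
(C) contains a methoxy ether (-OCH3), which satisfies every atom and bond constraint.
So the answer is (C).

C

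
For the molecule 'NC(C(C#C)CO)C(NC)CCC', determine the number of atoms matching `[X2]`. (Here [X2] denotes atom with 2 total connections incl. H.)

3

The query [X2] means: any atom with exactly two total connections (bonds + H).
Check the 13 heavy atoms by environment: 8× C (X4) → no; 2× N (X3) → no; 1× O (X2) → match; 2× C (X2) → match.
Summing the matching environments: 1 + 2 = 3 matching atoms.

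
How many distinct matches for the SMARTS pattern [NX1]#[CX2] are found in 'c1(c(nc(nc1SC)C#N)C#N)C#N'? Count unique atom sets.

3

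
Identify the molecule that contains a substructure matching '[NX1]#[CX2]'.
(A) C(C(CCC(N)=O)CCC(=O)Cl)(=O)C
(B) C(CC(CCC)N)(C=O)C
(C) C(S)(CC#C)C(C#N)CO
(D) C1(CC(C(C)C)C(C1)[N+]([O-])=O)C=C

[NX1]#[CX2] describes a nitrogen triple-bonded to a two-connected carbon (a nitrile).
(A) has a primary amide (-C(=O)NH2) but the nitrogen is NX3, not NX1.
(B) has a primary amino group (-NH2) but the nitrogen is NX3 (three connections), not NX1 triple-bonded.
(C) contains a nitrile (-C#N), which satisfies every atom and bond constraint.
(D) has a nitro group (-[N+](=O)[O-]) but there is no C#N triple bond.
So the answer is (C).

C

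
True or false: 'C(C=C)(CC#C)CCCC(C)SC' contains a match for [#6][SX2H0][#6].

True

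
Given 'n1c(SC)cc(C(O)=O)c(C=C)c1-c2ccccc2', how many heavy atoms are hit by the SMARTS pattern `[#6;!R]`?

4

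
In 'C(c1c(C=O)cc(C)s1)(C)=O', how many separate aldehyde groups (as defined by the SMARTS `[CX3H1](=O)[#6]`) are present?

[CX3H1](=O)[#6] is the SMARTS for an aldehyde: an sp2 carbon with one H, double-bonded to O and single-bonded to carbon.
Exactly one fragment in the molecule meets all constraints, giving 1 match.

1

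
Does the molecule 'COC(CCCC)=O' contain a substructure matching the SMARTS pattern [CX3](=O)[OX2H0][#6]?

The pattern [CX3](=O)[OX2H0][#6] describes a carbonyl carbon bonded to an oxygen that is itself bonded to carbon (no H on that O) — an ester.
The molecule carries a methyl-ester group (-C(=O)OCH3), whose atoms satisfy every constraint of the query, so the pattern matches.

Yes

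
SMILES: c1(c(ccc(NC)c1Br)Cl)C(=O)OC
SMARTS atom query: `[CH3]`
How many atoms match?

Check the 14 heavy atoms by environment: 4× c (aromatic, H0) → no; 2× c (aromatic, H1) → no; 1× N (H1) → no; 2× C (H3) → match; 1× Br (H0) → no; 1× C (H0) → no; 2× O (H0) → no; 1× Cl (H0) → no.
That gives 2 matching atoms.

2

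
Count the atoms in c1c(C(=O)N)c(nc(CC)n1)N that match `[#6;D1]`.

Check the 12 heavy atoms by environment: 2× n (aromatic, D2) → no; 3× c (aromatic, D3) → no; 1× c (aromatic, D2) → no; 2× N (D1) → no; 1× C (D3) → no; 1× O (D1) → no; 1× C (D2) → no; 1× C (D1) → match.
That gives 1 matching atom.

1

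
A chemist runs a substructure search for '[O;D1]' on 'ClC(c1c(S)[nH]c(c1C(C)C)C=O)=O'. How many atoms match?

The query [O;D1] means: aliphatic oxygen bonded to exactly one heavy atom.
Check the 14 heavy atoms by environment: 1× n (aromatic, D2) → no; 4× c (aromatic, D3) → no; 2× C (D3) → no; 2× C (D1) → no; 1× C (D2) → no; 2× O (D1) → match; 1× S (D1) → no; 1× Cl (D1) → no.
That gives 2 matching atoms.

2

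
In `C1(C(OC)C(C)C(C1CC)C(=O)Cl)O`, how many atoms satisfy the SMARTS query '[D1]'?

The query [D1] means: atom with exactly one heavy-atom neighbour (degree 1).
Check the 14 heavy atoms by environment: 6× C (D3) → no; 3× C (D1) → match; 1× C (D2) → no; 1× O (D2) → no; 2× O (D1) → match; 1× Cl (D1) → match.
Summing the matching environments: 3 + 2 + 1 = 6 matching atoms.

6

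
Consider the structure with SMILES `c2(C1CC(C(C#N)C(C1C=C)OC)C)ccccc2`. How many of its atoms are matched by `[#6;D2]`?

8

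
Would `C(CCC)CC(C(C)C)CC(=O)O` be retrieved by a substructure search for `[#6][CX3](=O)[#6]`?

No

The pattern [#6][CX3](=O)[#6] describes a carbonyl carbon (no H) flanked by two carbons — a ketone.
The closest candidate here is a carboxylic acid group (-C(=O)OH), but one neighbour of the carbonyl carbon is O, not C. No other fragment satisfies the full query, so there is no match.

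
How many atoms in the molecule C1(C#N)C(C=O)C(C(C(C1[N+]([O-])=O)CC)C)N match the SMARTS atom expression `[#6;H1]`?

7

Check the 17 heavy atoms by environment: 7× C (H1) → match; 2× C (H3) → no; 1× N (H2) → no; 2× O (H0) → no; 1× C (H2) → no; 1× C (H0) → no; 1× N (H0) → no; 1× N (charge +1, H0) → no; 1× O (charge -1, H0) → no.
That gives 7 matching atoms.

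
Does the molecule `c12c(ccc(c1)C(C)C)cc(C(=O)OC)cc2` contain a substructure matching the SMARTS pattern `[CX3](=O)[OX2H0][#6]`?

Yes

The pattern [CX3](=O)[OX2H0][#6] describes a carbonyl carbon bonded to an oxygen that is itself bonded to carbon (no H on that O) — an ester.
The molecule carries a methyl-ester group (-C(=O)OCH3), whose atoms satisfy every constraint of the query, so the pattern matches.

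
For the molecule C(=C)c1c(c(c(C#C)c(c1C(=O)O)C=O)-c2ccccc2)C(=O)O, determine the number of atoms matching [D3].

Check the 24 heavy atoms by environment: 7× c (aromatic, D3) → match; 2× C (D3) → match; 5× O (D1) → no; 3× C (D2) → no; 2× C (D1) → no; 5× c (aromatic, D2) → no.
Summing the matching environments: 7 + 2 = 9 matching atoms.

9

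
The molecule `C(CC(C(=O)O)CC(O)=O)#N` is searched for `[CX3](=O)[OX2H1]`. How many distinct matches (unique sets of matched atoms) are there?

2

[CX3](=O)[OX2H1] is the SMARTS for a carboxylic acid: an sp2 carbon double-bonded to O and single-bonded to an -OH oxygen.
The molecule carries 2 separate instances of a carboxylic acid group (-C(=O)OH) meeting every constraint; each maps to a distinct set of atoms, giving 2 matches.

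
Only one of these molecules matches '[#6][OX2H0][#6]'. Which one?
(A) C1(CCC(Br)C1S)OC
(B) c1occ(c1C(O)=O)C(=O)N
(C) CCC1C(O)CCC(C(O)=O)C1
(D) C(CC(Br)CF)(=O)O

[#6][OX2H0][#6] describes an aliphatic oxygen bridging two carbons with no H on the oxygen (an ether).
(A) contains a methoxy ether (-OCH3), which satisfies every atom and bond constraint.
(B) has a carboxylic acid group (-C(=O)OH) but the -OH oxygen has H1; the =O is OX1, not OX2.
(C) has a carboxylic acid group (-C(=O)OH) but the -OH oxygen has H1; the =O is OX1, not OX2.
(D) has a carboxylic acid group (-C(=O)OH) but the -OH oxygen has H1; the =O is OX1, not OX2.
So the answer is (A).

A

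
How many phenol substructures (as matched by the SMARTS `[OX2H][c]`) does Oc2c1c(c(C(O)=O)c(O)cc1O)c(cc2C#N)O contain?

4

[OX2H][c] is the SMARTS for a phenol: a hydroxyl oxygen attached to an aromatic carbon.
The molecule carries 4 separate instances of a hydroxyl group (-OH) meeting every constraint; each maps to a distinct set of atoms, giving 4 matches.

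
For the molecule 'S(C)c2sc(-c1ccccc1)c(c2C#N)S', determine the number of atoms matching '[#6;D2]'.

6

The query [#6;D2] means: any carbon bonded to exactly two heavy atoms.
Check the 16 heavy atoms by environment: 1× s (aromatic, D2) → no; 5× c (aromatic, D3) → no; 1× C (D2) → match; 1× N (D1) → no; 5× c (aromatic, D2) → match; 1× S (D2) → no; 1× C (D1) → no; 1× S (D1) → no.
Summing the matching environments: 1 + 5 = 6 matching atoms.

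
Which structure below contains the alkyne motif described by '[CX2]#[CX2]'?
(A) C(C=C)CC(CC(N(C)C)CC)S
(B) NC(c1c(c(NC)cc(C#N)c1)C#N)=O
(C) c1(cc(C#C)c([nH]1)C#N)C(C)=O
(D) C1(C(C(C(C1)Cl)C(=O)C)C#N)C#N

C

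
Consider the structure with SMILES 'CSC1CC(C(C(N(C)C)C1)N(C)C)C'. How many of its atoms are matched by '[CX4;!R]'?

6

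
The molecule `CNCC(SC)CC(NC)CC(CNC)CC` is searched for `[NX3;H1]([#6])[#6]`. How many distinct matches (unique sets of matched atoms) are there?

3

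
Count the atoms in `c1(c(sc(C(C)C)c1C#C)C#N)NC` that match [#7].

2

The query [#7] means: #7 matches any nitrogen atom regardless of aromaticity.
Check the 14 heavy atoms by environment: 1× s (aromatic) → no; 4× c (aromatic) → no; 7× C → no; 2× N → match.
That gives 2 matching atoms.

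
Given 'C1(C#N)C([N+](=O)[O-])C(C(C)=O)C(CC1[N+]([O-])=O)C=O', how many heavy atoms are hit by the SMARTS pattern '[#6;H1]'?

6

Check the 19 heavy atoms by environment: 1× C (H2) → no; 6× C (H1) → match; 2× N (charge +1, H0) → no; 2× O (charge -1, H0) → no; 4× O (H0) → no; 2× C (H0) → no; 1× N (H0) → no; 1× C (H3) → no.
That gives 6 matching atoms.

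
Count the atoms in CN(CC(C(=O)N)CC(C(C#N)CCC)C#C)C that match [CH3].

3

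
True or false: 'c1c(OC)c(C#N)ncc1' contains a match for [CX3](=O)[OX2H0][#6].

False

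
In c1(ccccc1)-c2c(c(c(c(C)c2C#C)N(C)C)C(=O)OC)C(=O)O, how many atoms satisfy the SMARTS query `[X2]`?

4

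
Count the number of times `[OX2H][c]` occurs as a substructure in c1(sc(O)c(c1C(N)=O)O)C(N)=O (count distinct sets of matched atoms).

2

[OX2H][c] is the SMARTS for a phenol: a hydroxyl oxygen attached to an aromatic carbon.
The molecule carries 2 separate instances of a hydroxyl group (-OH) meeting every constraint; each maps to a distinct set of atoms, giving 2 matches.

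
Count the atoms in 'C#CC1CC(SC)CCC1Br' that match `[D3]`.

Check the 11 heavy atoms by environment: 4× C (D2) → no; 3× C (D3) → match; 2× C (D1) → no; 1× S (D2) → no; 1× Br (D1) → no.
That gives 3 matching atoms.

3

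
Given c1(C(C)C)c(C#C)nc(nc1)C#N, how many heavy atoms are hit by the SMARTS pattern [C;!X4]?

3

The query [C;!X4] means: aliphatic carbon that does not have four total connections.
Check the 13 heavy atoms by environment: 2× n (aromatic, X2) → no; 4× c (aromatic, X3) → no; 3× C (X2) → match; 1× N (X1) → no; 3× C (X4) → no.
That gives 3 matching atoms.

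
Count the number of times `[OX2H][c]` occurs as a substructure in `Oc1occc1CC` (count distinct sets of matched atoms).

[OX2H][c] is the SMARTS for a phenol: a hydroxyl oxygen attached to an aromatic carbon.
Exactly one fragment in the molecule meets all constraints, giving 1 match.

1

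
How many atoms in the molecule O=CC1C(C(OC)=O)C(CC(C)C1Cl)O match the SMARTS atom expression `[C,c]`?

10

The query [C,c] means: comma = OR; matches aliphatic or aromatic carbon — same as #6.
Check the 15 heavy atoms by environment: 10× C → match; 4× O → no; 1× Cl → no.
That gives 10 matching atoms.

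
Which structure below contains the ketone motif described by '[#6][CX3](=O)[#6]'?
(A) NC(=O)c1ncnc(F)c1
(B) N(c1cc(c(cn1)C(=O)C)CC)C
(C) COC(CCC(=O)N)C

[#6][CX3](=O)[#6] describes a carbonyl carbon (no H) flanked by two carbons (a ketone).
(A) has a primary amide (-C(=O)NH2) but one neighbour of the carbonyl carbon is N, not C.
(B) contains an acetyl/ketone group (-C(=O)CH3), which satisfies every atom and bond constraint.
(C) has a primary amide (-C(=O)NH2) but one neighbour of the carbonyl carbon is N, not C.
So the answer is (B).

B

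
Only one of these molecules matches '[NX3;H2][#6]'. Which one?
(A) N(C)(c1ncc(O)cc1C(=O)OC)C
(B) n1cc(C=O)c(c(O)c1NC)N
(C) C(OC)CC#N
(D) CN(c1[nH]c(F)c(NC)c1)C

[NX3;H2][#6] describes a trivalent nitrogen with two H attached to carbon (a primary amine).
(A) has a dimethylamino group (-N(CH3)2) but the nitrogen has H0, not H2.
(B) contains a primary amino group (-NH2), which satisfies every atom and bond constraint.
(C) has a nitrile (-C#N) but the nitrogen is NX1 (triple-bonded), not NX3 with two H.
(D) has an N-methylamino group (-NHCH3) but the nitrogen bears two carbons and only one H (H1), not H2.
So the answer is (B).

B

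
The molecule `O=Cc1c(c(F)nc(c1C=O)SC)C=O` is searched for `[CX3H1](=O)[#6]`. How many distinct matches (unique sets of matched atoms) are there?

3

[CX3H1](=O)[#6] is the SMARTS for an aldehyde: an sp2 carbon with one H, double-bonded to O and single-bonded to carbon.
The molecule carries 3 separate instances of an aldehyde (-CHO) meeting every constraint; each maps to a distinct set of atoms, giving 3 matches.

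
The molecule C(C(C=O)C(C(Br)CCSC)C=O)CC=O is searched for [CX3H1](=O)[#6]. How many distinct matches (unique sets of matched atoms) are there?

[CX3H1](=O)[#6] is the SMARTS for an aldehyde: an sp2 carbon with one H, double-bonded to O and single-bonded to carbon.
The molecule carries 3 separate instances of an aldehyde (-CHO) meeting every constraint; each maps to a distinct set of atoms, giving 3 matches.

3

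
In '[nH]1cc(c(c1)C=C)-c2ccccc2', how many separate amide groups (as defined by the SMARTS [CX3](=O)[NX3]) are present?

0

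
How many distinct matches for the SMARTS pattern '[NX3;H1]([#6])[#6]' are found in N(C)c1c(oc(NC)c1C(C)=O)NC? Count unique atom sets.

[NX3;H1]([#6])[#6] is the SMARTS for a secondary amine: a trivalent nitrogen with one H, bonded to two carbons.
The molecule carries 3 separate instances of an N-methylamino group (-NHCH3) meeting every constraint; each maps to a distinct set of atoms, giving 3 matches.

3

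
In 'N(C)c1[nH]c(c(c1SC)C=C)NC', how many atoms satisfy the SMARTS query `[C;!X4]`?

Check the 13 heavy atoms by environment: 1× n (aromatic, X3) → no; 4× c (aromatic, X3) → no; 2× N (X3) → no; 3× C (X4) → no; 2× C (X3) → match; 1× S (X2) → no.
That gives 2 matching atoms.

2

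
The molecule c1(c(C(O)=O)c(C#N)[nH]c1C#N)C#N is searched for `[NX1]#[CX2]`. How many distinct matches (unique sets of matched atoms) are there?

3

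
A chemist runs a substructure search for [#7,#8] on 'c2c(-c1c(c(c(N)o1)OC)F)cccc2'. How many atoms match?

3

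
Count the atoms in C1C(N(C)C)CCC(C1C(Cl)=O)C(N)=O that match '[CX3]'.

Check the 15 heavy atoms by environment: 8× C (X4) → no; 2× N (X3) → no; 2× C (X3) → match; 2× O (X1) → no; 1× Cl (X1) → no.
That gives 2 matching atoms.

2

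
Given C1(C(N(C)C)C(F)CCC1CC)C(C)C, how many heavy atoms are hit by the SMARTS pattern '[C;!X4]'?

The query [C;!X4] means: aliphatic carbon that does not have four total connections.
Check the 15 heavy atoms by environment: 13× C (X4) → no; 1× F (X1) → no; 1× N (X3) → no.
No environment satisfies the query, so 0 matching atoms.

0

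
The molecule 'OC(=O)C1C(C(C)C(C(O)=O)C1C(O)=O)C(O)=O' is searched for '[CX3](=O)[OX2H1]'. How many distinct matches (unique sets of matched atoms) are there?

4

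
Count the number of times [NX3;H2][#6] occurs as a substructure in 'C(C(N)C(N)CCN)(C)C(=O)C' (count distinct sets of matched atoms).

3

[NX3;H2][#6] is the SMARTS for a primary amine: a trivalent nitrogen with two H attached to carbon.
The molecule carries 3 separate instances of a primary amino group (-NH2) meeting every constraint; each maps to a distinct set of atoms, giving 3 matches.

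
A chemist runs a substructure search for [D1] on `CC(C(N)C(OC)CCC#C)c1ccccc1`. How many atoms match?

Check the 17 heavy atoms by environment: 3× C (D1) → match; 3× C (D3) → no; 3× C (D2) → no; 1× N (D1) → match; 1× O (D2) → no; 1× c (aromatic, D3) → no; 5× c (aromatic, D2) → no.
Summing the matching environments: 3 + 1 = 4 matching atoms.

4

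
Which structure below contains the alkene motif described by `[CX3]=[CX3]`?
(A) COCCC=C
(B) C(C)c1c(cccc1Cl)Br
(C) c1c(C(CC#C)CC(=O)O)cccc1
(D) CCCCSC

[CX3]=[CX3] describes a non-aromatic C=C double bond between two sp2 carbons (an alkene).
(A) contains a vinyl group (-CH=CH2), which satisfies every atom and bond constraint.
(B) has an ethyl group (-CH2CH3) but its C-C bond is a single bond between CX4 carbons, not CX3=CX3.
(C) has an ethynyl group (-C#CH) but the C-C bond is a triple bond, not a double bond.
(D) has an ethyl group (-CH2CH3) but its C-C bond is a single bond between CX4 carbons, not CX3=CX3.
So the answer is (A).

A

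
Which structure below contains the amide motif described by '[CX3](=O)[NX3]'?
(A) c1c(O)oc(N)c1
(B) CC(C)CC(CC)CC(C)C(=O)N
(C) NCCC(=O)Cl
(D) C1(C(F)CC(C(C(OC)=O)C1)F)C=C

B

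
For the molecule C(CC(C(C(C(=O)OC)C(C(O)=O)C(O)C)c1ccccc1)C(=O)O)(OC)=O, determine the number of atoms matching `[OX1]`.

4

The query [OX1] means: aliphatic oxygen with one total connection — typically a carbonyl =O or an oxide.
Check the 28 heavy atoms by environment: 9× C (X4) → no; 4× C (X3) → no; 4× O (X1) → match; 5× O (X2) → no; 6× c (aromatic, X3) → no.
That gives 4 matching atoms.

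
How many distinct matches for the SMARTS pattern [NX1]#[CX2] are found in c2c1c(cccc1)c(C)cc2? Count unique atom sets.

0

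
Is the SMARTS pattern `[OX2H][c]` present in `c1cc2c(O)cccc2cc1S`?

Yes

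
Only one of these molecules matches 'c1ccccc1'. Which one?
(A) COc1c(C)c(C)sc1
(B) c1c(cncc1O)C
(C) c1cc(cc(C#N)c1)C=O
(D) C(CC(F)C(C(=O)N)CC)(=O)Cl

C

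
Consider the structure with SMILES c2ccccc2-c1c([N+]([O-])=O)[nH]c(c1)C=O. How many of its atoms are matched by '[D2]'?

The query [D2] means: atom with exactly two heavy-atom neighbours.
Check the 16 heavy atoms by environment: 1× n (aromatic, D2) → match; 4× c (aromatic, D3) → no; 6× c (aromatic, D2) → match; 1× N (charge +1, D3) → no; 1× O (charge -1, D1) → no; 2× O (D1) → no; 1× C (D2) → match.
Summing the matching environments: 1 + 6 + 1 = 8 matching atoms.

8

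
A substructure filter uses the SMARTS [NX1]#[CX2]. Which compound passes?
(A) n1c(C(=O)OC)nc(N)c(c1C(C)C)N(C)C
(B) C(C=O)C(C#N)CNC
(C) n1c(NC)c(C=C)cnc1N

B

[NX1]#[CX2] describes a nitrogen triple-bonded to a two-connected carbon (a nitrile).
(A) has a primary amino group (-NH2) but the nitrogen is NX3 (three connections), not NX1 triple-bonded.
(B) contains a nitrile (-C#N), which satisfies every atom and bond constraint.
(C) has a primary amino group (-NH2) but the nitrogen is NX3 (three connections), not NX1 triple-bonded.
So the answer is (B).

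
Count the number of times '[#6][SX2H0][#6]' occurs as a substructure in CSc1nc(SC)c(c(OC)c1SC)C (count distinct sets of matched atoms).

[#6][SX2H0][#6] is the SMARTS for a thioether: an aliphatic sulfur bridging two carbons with no H on the sulfur.
The molecule carries 3 separate instances of a methylthio ether (-SCH3) meeting every constraint; each maps to a distinct set of atoms, giving 3 matches.

3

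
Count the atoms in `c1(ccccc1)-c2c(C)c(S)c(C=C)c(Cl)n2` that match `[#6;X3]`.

Check the 17 heavy atoms by environment: 1× n (aromatic, X2) → no; 11× c (aromatic, X3) → match; 1× C (X4) → no; 1× Cl (X1) → no; 1× S (X2) → no; 2× C (X3) → match.
Summing the matching environments: 11 + 2 = 13 matching atoms.

13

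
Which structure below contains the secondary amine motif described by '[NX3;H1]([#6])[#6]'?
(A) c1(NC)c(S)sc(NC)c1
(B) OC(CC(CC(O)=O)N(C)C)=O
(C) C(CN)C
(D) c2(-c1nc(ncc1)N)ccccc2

[NX3;H1]([#6])[#6] describes a trivalent nitrogen with one H, bonded to two carbons (a secondary amine).
(A) contains an N-methylamino group (-NHCH3), which satisfies every atom and bond constraint.
(B) has a dimethylamino group (-N(CH3)2) but the nitrogen has H0, not H1.
(C) has a primary amino group (-NH2) but the nitrogen has H2 and only one carbon neighbour.
(D) has a primary amino group (-NH2) but the nitrogen has H2 and only one carbon neighbour.
So the answer is (A).

A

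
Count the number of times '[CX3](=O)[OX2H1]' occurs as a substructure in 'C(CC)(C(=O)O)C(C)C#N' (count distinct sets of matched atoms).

1

[CX3](=O)[OX2H1] is the SMARTS for a carboxylic acid: an sp2 carbon double-bonded to O and single-bonded to an -OH oxygen.
Exactly one fragment in the molecule meets all constraints, giving 1 match.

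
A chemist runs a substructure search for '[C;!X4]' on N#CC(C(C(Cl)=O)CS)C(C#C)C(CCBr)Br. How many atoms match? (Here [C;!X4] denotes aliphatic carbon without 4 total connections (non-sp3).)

Check the 17 heavy atoms by environment: 7× C (X4) → no; 1× S (X2) → no; 2× Br (X1) → no; 3× C (X2) → match; 1× N (X1) → no; 1× C (X3) → match; 1× O (X1) → no; 1× Cl (X1) → no.
Summing the matching environments: 3 + 1 = 4 matching atoms.

4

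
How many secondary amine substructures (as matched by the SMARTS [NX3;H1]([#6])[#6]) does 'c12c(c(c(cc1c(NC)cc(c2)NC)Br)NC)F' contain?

3

[NX3;H1]([#6])[#6] is the SMARTS for a secondary amine: a trivalent nitrogen with one H, bonded to two carbons.
The molecule carries 3 separate instances of an N-methylamino group (-NHCH3) meeting every constraint; each maps to a distinct set of atoms, giving 3 matches.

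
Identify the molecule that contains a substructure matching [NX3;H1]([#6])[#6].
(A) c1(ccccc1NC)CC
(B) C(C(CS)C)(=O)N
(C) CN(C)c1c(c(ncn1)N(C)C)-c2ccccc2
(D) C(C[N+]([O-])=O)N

A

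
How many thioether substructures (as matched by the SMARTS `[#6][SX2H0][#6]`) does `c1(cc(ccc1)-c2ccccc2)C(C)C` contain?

0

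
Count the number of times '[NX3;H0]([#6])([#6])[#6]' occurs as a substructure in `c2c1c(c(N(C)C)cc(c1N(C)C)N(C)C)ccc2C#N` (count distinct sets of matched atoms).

[NX3;H0]([#6])([#6])[#6] is the SMARTS for a tertiary amine: a trivalent nitrogen with no H, bonded to three carbons.
The molecule carries 3 separate instances of a dimethylamino group (-N(CH3)2) meeting every constraint; each maps to a distinct set of atoms, giving 3 matches.

3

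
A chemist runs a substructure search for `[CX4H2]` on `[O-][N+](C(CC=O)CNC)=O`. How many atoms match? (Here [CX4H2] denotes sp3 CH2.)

Check the 10 heavy atoms by environment: 2× C (H2, X4) → match; 1× C (H1, X4) → no; 1× N (charge +1, H0, X3) → no; 1× O (charge -1, H0, X1) → no; 2× O (H0, X1) → no; 1× C (H1, X3) → no; 1× N (H1, X3) → no; 1× C (H3, X4) → no.
That gives 2 matching atoms.

2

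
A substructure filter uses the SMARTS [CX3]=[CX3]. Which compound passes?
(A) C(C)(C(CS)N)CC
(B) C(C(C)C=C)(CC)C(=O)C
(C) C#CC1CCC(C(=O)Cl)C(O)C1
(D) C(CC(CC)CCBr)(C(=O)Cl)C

B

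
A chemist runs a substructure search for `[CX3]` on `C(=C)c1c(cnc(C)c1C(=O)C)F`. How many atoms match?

3

The query [CX3] means: C with X3: aliphatic carbon with exactly 3 total connections.
Check the 13 heavy atoms by environment: 1× n (aromatic, X2) → no; 5× c (aromatic, X3) → no; 3× C (X3) → match; 1× O (X1) → no; 2× C (X4) → no; 1× F (X1) → no.
That gives 3 matching atoms.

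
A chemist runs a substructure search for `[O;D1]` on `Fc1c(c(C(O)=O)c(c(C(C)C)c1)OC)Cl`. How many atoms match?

2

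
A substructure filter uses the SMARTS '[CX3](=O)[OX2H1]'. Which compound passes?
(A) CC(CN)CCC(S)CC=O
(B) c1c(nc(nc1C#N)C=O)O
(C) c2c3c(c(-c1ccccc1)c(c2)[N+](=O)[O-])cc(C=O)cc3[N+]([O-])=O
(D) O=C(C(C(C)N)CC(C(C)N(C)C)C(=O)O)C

D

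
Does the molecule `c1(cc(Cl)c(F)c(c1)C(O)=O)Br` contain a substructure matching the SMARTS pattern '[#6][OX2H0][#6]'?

The pattern [#6][OX2H0][#6] describes an aliphatic oxygen bridging two carbons with no H on the oxygen — an ether.
The closest candidate here is a carboxylic acid group (-C(=O)OH), but the -OH oxygen has H1; the =O is OX1, not OX2. No other fragment satisfies the full query, so there is no match.

No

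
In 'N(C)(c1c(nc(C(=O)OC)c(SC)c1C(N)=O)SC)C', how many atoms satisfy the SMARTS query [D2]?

The query [D2] means: atom with exactly two heavy-atom neighbours.
Check the 20 heavy atoms by environment: 1× n (aromatic, D2) → match; 5× c (aromatic, D3) → no; 2× S (D2) → match; 5× C (D1) → no; 1× N (D3) → no; 2× C (D3) → no; 2× O (D1) → no; 1× O (D2) → match; 1× N (D1) → no.
Summing the matching environments: 1 + 2 + 1 = 4 matching atoms.

4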